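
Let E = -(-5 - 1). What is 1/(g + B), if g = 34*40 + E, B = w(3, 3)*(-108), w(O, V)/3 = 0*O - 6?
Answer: 1/3310 ≈ 0.00030211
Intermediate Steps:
E = 6 (E = -1*(-6) = 6)
w(O, V) = -18 (w(O, V) = 3*(0*O - 6) = 3*(0 - 6) = 3*(-6) = -18)
B = 1944 (B = -18*(-108) = 1944)
g = 1366 (g = 34*40 + 6 = 1360 + 6 = 1366)
1/(g + B) = 1/(1366 + 1944) = 1/3310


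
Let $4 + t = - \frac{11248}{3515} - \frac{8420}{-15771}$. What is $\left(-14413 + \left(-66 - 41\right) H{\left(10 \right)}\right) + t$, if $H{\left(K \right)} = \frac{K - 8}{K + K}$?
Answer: $- \frac{2275813039}{157710} \approx -14430.0$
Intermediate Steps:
$t = - \frac{525656}{78855}$ ($t = -4 - \left(- \frac{8420}{15771} + \frac{16}{5}\right) = -4 - \frac{210236}{78855} = - \frac{525656}{78855} \approx -6.6661$)
$H{\left(K \right)} = \frac{-8 + K}{2 K}$
$\left(-14413 + \left(-66 - 41\right) H{\left(10 \right)}\right) + t = \left(-14413 + \left(-66 - 41\right) \frac{-8 + 10}{2 \cdot 10}\right) - \frac{525656}{78855} = \left(-14413 - 107 \cdot \frac{1}{2} \cdot \frac{1}{10} \cdot 2\right) - \frac{525656}{78855} = \left(-14413 - \frac{107}{10}\right) - \frac{525656}{78855} = - \frac{144237}{10} - \frac{525656}{78855} = - \frac{2275813039}{157710}$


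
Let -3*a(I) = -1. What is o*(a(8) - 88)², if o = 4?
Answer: 276676/9 ≈ 30742.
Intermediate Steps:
a(I) = ⅓ (a(I) = -⅓*(-1) = ⅓)
o*(a(8) - 88)² = 4*(⅓ - 88)² = 4*(-263/3)² = 4*(69169/9) = 276676/9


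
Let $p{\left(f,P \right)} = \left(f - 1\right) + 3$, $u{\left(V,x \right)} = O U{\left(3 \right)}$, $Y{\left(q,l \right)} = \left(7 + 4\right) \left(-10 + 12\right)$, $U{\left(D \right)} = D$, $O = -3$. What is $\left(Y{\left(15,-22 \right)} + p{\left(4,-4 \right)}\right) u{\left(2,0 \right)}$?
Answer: $-252$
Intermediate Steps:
$Y{\left(q,l \right)} = 22$ ($Y{\left(q,l \right)} = 11 \cdot 2 = 22$)
$u{\left(V,x \right)} = -9$ ($u{\left(V,x \right)} = \left(-3\right) 3 = -9$)
$p{\left(f,P \right)} = 2 + f$ ($p{\left(f,P \right)} = \left(-1 + f\right) + 3 = 2 + f$)
$\left(Y{\left(15,-22 \right)} + p{\left(4,-4 \right)}\right) u{\left(2,0 \right)} = \left(22 + \left(2 + 4\right)\right) \left(-9\right) = \left(22 + 6\right) \left(-9\right) = 28 \left(-9\right) = -252$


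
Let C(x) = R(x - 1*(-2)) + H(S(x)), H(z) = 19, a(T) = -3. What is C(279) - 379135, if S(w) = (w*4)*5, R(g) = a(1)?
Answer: -379119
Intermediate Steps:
R(g) = -3
S(w) = 20*w (S(w) = (4*w)*5 = 20*w)
C(x) = 16 (C(x) = -3 + 19 = 16)
C(279) - 379135 = 16 - 379135 = -379119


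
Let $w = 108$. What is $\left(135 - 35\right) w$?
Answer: $10800$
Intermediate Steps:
$\left(135 - 35\right) w = \left(135 - 35\right) 108 = 100 \cdot 108 = 10800$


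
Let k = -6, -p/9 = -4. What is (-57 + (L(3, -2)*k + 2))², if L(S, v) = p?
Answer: 73441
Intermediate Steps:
p = 36 (p = -9*(-4) = 36)
L(S, v) = 36
(-57 + (L(3, -2)*k + 2))² = (-57 + (36*(-6) + 2))² = (-57 + (-216 + 2))² = (-57 - 214)² = (-271)² = 73441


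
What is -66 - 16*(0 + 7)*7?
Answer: -850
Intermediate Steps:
-66 - 16*(0 + 7)*7 = -66 - 112*7 = -66 - 16*49 = -66 - 784 = -850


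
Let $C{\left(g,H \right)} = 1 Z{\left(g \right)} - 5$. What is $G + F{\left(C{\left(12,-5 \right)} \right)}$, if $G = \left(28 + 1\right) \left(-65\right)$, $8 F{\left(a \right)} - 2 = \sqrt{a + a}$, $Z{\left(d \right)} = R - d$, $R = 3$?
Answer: $- \frac{7539}{4} + \frac{i \sqrt{7}}{4} \approx -1884.8 + 0.66144 i$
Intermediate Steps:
$Z{\left(d \right)} = 3 - d$
$C{\left(g,H \right)} = -2 - g$ ($C{\left(g,H \right)} = 1 \left(3 - g\right) - 5 = \left(3 - g\right) - 5 = -2 - g$)
$F{\left(a \right)} = \frac{1}{4} + \frac{\sqrt{2} \sqrt{a}}{8}$ ($F{\left(a \right)} = \frac{1}{4} + \frac{\sqrt{a + a}}{8} = \frac{1}{4} + \frac{\sqrt{2 a}}{8} = \frac{1}{4} + \frac{\sqrt{2} \sqrt{a}}{8}$)
$G = -1885$ ($G = 29 \left(-65\right) = -1885$)
$G + F{\left(C{\left(12,-5 \right)} \right)} = -1885 + \left(\frac{1}{4} + \frac{\sqrt{2} \sqrt{-2 - 12}}{8}\right) = -1885 + \left(\frac{1}{4} + \frac{\sqrt{2} \sqrt{-14}}{8}\right) = -1885 + \left(\frac{1}{4} + \frac{\sqrt{2} i \sqrt{14}}{8}\right) = -1885 + \left(\frac{1}{4} + \frac{i \sqrt{7}}{4}\right) = - \frac{7539}{4} + \frac{i \sqrt{7}}{4}$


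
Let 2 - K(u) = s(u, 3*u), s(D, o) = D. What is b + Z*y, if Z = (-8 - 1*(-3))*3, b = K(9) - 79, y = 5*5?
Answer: -461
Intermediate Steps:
y = 25
K(u) = 2 - u
b = -86 (b = (2 - 1*9) - 79 = (2 - 9) - 79 = -7 - 79 = -86)
Z = -15 (Z = (-8 + 3)*3 = -5*3 = -15)
b + Z*y = -86 - 15*25 = -86 - 375 = -461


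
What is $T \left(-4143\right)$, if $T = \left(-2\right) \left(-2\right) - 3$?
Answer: $-4143$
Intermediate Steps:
$T = 1$ ($T = 4 - 3 = 1$)
$T \left(-4143\right) = 1 \left(-4143\right) = -4143$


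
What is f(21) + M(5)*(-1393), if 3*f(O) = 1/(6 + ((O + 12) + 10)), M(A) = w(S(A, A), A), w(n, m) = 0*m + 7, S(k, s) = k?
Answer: -1433396/147 ≈ -9751.0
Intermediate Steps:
w(n, m) = 7 (w(n, m) = 0 + 7 = 7)
M(A) = 7
f(O) = 1/(3*(28 + O)) (f(O) = 1/(3*(6 + ((O + 12) + 10))) = 1/(3*(6 + ((12 + O) + 10))) = 1/(3*(6 + (22 + O))) = 1/(3*(28 + O)))
f(21) + M(5)*(-1393) = 1/(3*(28 + 21)) + 7*(-1393) = (1/3)/49 - 9751 = (1/3)*(1/49) - 9751 = 1/147 - 9751 = -1433396/147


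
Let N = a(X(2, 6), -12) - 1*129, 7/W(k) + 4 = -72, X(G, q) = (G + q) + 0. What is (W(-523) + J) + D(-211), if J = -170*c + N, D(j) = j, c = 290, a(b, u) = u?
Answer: -3773559/76 ≈ -49652.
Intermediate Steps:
X(G, q) = G + q
W(k) = -7/76 (W(k) = 7/(-4 - 72) = 7/(-76) = 7*(-1/76) = -7/76)
N = -141 (N = -12 - 1*129 = -12 - 129 = -141)
J = -49441 (J = -170*290 - 141 = -49300 - 141 = -49441)
(W(-523) + J) + D(-211) = (-7/76 - 49441) - 211 = -3757523/76 - 211 = -3773559/76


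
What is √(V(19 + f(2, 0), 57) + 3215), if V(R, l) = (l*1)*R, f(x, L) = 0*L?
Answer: √4298 ≈ 65.559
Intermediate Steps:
f(x, L) = 0
V(R, l) = R*l (V(R, l) = l*R = R*l)
√(V(19 + f(2, 0), 57) + 3215) = √((19 + 0)*57 + 3215) = √(19*57 + 3215) = √(1083 + 3215) = √4298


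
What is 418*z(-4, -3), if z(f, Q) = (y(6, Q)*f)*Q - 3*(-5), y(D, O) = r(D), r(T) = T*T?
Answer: 186846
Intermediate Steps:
r(T) = T²
y(D, O) = D²
z(f, Q) = 15 + 36*Q*f (z(f, Q) = (6²*f)*Q - 3*(-5) = (36*f)*Q + 15 = 36*Q*f + 15 = 15 + 36*Q*f)
418*z(-4, -3) = 418*(15 + 36*(-3)*(-4)) = 418*(15 + 432) = 418*447 = 186846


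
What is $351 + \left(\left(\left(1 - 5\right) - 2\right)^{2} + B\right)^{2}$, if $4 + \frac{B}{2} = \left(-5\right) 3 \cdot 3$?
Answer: $4195$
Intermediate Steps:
$B = -98$ ($B = -8 + 2 \left(-5\right) 3 \cdot 3 = -8 + 2 \left(\left(-15\right) 3\right) = -8 + 2 \left(-45\right) = -8 - 90 = -98$)
$351 + \left(\left(\left(1 - 5\right) - 2\right)^{2} + B\right)^{2} = 351 + \left(\left(\left(1 - 5\right) - 2\right)^{2} - 98\right)^{2} = 351 + \left(\left(-4 - 2\right)^{2} - 98\right)^{2} = 351 + \left(\left(-6\right)^{2} - 98\right)^{2} = 351 + \left(36 - 98\right)^{2} = 351 + \left(-62\right)^{2} = 351 + 3844 = 4195$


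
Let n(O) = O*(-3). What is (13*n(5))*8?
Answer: -1560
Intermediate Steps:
n(O) = -3*O
(13*n(5))*8 = (13*(-3*5))*8 = (13*(-15))*8 = -195*8 = -1560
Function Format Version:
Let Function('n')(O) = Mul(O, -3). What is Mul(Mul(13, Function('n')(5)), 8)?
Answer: -1560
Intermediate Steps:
Function('n')(O) = Mul(-3, O)
Mul(Mul(13, Function('n')(5)), 8) = Mul(Mul(13, Mul(-3, 5)), 8) = Mul(Mul(13, -15), 8) = Mul(-195, 8) = -1560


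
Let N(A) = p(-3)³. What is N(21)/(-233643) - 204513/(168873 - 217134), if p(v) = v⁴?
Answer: 2459461862/1252871647 ≈ 1.9631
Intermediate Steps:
N(A) = 531441 (N(A) = ((-3)⁴)³ = 81³ = 531441)
N(21)/(-233643) - 204513/(168873 - 217134) = 531441/(-233643) - 204513/(168873 - 217134) = 531441*(-1/233643) - 204513/(-48261) = -177147/77881 - 204513*(-1/48261) = -177147/77881 + 68171/16087 = 2459461862/1252871647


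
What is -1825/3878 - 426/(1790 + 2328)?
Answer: -64559/112462 ≈ -0.57405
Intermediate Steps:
-1825/3878 - 426/(1790 + 2328) = -1825*1/3878 - 426/4118 = -1825/3878 - 426*1/4118 = -1825/3878 - 3/29 = -64559/112462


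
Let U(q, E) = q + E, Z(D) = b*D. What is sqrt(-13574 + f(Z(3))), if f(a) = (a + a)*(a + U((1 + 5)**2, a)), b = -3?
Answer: I*sqrt(13898) ≈ 117.89*I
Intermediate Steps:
Z(D) = -3*D
U(q, E) = E + q
f(a) = 2*a*(36 + 2*a) (f(a) = (a + a)*(a + (a + (1 + 5)**2)) = (2*a)*(a + (a + 6**2)) = (2*a)*(a + (a + 36)) = (2*a)*(a + (36 + a)) = (2*a)*(36 + 2*a) = 2*a*(36 + 2*a))
sqrt(-13574 + f(Z(3))) = sqrt(-13574 + 4*(-3*3)*(18 - 3*3)) = sqrt(-13574 + 4*(-9)*(18 - 9)) = sqrt(-13574 + 4*(-9)*9) = sqrt(-13574 - 324) = sqrt(-13898) = I*sqrt(13898)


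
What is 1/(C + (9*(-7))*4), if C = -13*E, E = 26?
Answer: -1/590 ≈ -0.0016949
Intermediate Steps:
C = -338 (C = -13*26 = -338)
1/(C + (9*(-7))*4) = 1/(-338 + (9*(-7))*4) = 1/(-338 - 63*4) = 1/(-338 - 252) = 1/(-590) = -1/590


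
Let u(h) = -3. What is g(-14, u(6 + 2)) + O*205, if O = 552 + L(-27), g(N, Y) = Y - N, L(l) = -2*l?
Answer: 124241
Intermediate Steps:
O = 606 (O = 552 - 2*(-27) = 552 + 54 = 606)
g(-14, u(6 + 2)) + O*205 = (-3 - 1*(-14)) + 606*205 = (-3 + 14) + 124230 = 11 + 124230 = 124241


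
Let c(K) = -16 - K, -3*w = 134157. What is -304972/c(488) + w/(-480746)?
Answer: 1309255424/2163357 ≈ 605.20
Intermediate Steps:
w = -44719 (w = -⅓*134157 = -44719)
-304972/c(488) + w/(-480746) = -304972/(-16 - 1*488) - 44719/(-480746) = -304972/(-16 - 488) - 44719*(-1/480746) = -304972/(-504) + 44719/480746 = -304972*(-1/504) + 44719/480746 = 76243/126 + 44719/480746 = 1309255424/2163357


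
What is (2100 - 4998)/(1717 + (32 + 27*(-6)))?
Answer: -42/23 ≈ -1.8261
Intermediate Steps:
(2100 - 4998)/(1717 + (32 + 27*(-6))) = -2898/(1717 + (32 - 162)) = -2898/(1717 - 130) = -2898/1587 = -2898*1/1587 = -42/23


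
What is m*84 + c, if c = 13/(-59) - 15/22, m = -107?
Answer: -11667595/1298 ≈ -8988.9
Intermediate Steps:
c = -1171/1298 (c = 13*(-1/59) - 15*1/22 = -13/59 - 15/22 = -1171/1298 ≈ -0.90216)
m*84 + c = -107*84 - 1171/1298 = -8988 - 1171/1298 = -11667595/1298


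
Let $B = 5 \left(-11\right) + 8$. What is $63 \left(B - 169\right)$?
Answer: $-13608$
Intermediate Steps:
$B = -47$ ($B = -55 + 8 = -47$)
$63 \left(B - 169\right) = 63 \left(-47 - 169\right) = 63 \left(-216\right) = -13608$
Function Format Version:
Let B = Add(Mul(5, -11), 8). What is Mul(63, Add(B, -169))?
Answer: -13608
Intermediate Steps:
B = -47 (B = Add(-55, 8) = -47)
Mul(63, Add(B, -169)) = Mul(63, Add(-47, -169)) = Mul(63, -216) = -13608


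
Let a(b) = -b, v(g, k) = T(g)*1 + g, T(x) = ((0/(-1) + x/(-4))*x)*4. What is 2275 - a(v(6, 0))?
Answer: 2245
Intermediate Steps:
T(x) = -x**2 (T(x) = ((0*(-1) + x*(-1/4))*x)*4 = ((0 - x/4)*x)*4 = ((-x/4)*x)*4 = -x**2/4*4 = -x**2)
v(g, k) = g - g**2 (v(g, k) = -g**2*1 + g = -g**2 + g = g - g**2)
2275 - a(v(6, 0)) = 2275 - (-1)*6*(1 - 1*6) = 2275 - (-1)*6*(1 - 6) = 2275 - (-1)*6*(-5) = 2275 - (-1)*(-30) = 2275 - 1*30 = 2275 - 30 = 2245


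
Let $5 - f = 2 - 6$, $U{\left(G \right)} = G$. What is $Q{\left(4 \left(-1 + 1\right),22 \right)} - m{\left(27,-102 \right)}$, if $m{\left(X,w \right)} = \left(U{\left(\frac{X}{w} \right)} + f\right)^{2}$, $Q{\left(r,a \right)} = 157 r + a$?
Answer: $- \frac{62777}{1156} \approx -54.305$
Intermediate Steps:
$f = 9$ ($f = 5 - \left(2 - 6\right) = 5 - -4 = 5 + 4 = 9$)
$Q{\left(r,a \right)} = a + 157 r$
$m{\left(X,w \right)} = \left(9 + \frac{X}{w}\right)^{2}$ ($m{\left(X,w \right)} = \left(\frac{X}{w} + 9\right)^{2} = \left(9 + \frac{X}{w}\right)^{2}$)
$Q{\left(4 \left(-1 + 1\right),22 \right)} - m{\left(27,-102 \right)} = \left(22 + 157 \cdot 4 \left(-1 + 1\right)\right) - \frac{\left(27 + 9 \left(-102\right)\right)^{2}}{10404} = \left(22 + 157 \cdot 4 \cdot 0\right) - \frac{\left(27 - 918\right)^{2}}{10404} = \left(22 + 157 \cdot 0\right) - \frac{\left(-891\right)^{2}}{10404} = \left(22 + 0\right) - \frac{1}{10404} \cdot 793881 = 22 - \frac{88209}{1156} = - \frac{62777}{1156}$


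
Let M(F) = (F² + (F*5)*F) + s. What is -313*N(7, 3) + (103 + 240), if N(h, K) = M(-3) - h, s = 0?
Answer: -14368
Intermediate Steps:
M(F) = 6*F² (M(F) = (F² + (F*5)*F) + 0 = (F² + (5*F)*F) + 0 = (F² + 5*F²) + 0 = 6*F² + 0 = 6*F²)
N(h, K) = 54 - h (N(h, K) = 6*(-3)² - h = 6*9 - h = 54 - h)
-313*N(7, 3) + (103 + 240) = -313*(54 - 1*7) + (103 + 240) = -313*(54 - 7) + 343 = -313*47 + 343 = -14711 + 343 = -14368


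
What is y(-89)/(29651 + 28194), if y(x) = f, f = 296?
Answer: 296/57845 ≈ 0.0051171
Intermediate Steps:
y(x) = 296
y(-89)/(29651 + 28194) = 296/(29651 + 28194) = 296/57845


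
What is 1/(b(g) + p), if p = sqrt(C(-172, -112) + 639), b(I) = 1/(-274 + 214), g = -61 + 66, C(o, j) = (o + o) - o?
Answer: 60/1681199 + 3600*sqrt(467)/1681199 ≈ 0.046310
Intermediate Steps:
C(o, j) = o (C(o, j) = 2*o - o = o)
g = 5
b(I) = -1/60 (b(I) = 1/(-60) = -1/60)
p = sqrt(467) (p = sqrt(-172 + 639) = sqrt(467) ≈ 21.610)
1/(b(g) + p) = 1/(-1/60 + sqrt(467))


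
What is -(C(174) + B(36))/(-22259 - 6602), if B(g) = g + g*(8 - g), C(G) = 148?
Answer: -824/28861 ≈ -0.028551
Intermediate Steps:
-(C(174) + B(36))/(-22259 - 6602) = -(148 + 36*(9 - 1*36))/(-22259 - 6602) = -(148 + 36*(9 - 36))/(-28861) = -(148 + 36*(-27))*(-1)/28861 = -(148 - 972)*(-1)/28861 = -(-824)*(-1)/28861 = -1*824/28861 = -824/28861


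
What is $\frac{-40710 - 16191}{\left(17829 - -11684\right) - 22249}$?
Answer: $- \frac{56901}{7264} \approx -7.8333$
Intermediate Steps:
$\frac{-40710 - 16191}{\left(17829 - -11684\right) - 22249} = - \frac{56901}{\left(17829 + 11684\right) - 22249} = - \frac{56901}{29513 - 22249} = - \frac{56901}{7264}$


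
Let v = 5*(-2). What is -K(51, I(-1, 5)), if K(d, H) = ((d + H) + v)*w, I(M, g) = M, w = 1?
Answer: -40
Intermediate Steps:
v = -10
K(d, H) = -10 + H + d (K(d, H) = ((d + H) - 10)*1 = ((H + d) - 10)*1 = (-10 + H + d)*1 = -10 + H + d)
-K(51, I(-1, 5)) = -(-10 - 1 + 51) = -1*40 = -40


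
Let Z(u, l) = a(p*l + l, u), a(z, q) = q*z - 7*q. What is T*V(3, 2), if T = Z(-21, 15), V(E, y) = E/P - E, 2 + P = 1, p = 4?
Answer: 8568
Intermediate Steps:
P = -1 (P = -2 + 1 = -1)
V(E, y) = -2*E (V(E, y) = E/(-1) - E = E*(-1) - E = -E - E = -2*E)
a(z, q) = -7*q + q*z
Z(u, l) = u*(-7 + 5*l) (Z(u, l) = u*(-7 + (4*l + l)) = u*(-7 + 5*l))
T = -1428 (T = -21*(-7 + 5*15) = -21*(-7 + 75) = -21*68 = -1428)
T*V(3, 2) = -(-2856)*3 = -1428*(-6) = 8568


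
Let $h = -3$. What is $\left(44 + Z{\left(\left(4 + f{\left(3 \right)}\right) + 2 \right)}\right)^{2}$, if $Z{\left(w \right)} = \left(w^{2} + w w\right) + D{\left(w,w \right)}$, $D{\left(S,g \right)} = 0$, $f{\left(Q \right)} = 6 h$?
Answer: $110224$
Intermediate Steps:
$f{\left(Q \right)} = -18$ ($f{\left(Q \right)} = 6 \left(-3\right) = -18$)
$Z{\left(w \right)} = 2 w^{2}$ ($Z{\left(w \right)} = \left(w^{2} + w w\right) + 0 = \left(w^{2} + w^{2}\right) + 0 = 2 w^{2} + 0 = 2 w^{2}$)
$\left(44 + Z{\left(\left(4 + f{\left(3 \right)}\right) + 2 \right)}\right)^{2} = \left(44 + 2 \left(\left(4 - 18\right) + 2\right)^{2}\right)^{2} = \left(44 + 2 \left(-14 + 2\right)^{2}\right)^{2} = \left(44 + 2 \left(-12\right)^{2}\right)^{2} = \left(44 + 2 \cdot 144\right)^{2} = \left(44 + 288\right)^{2} = 332^{2} = 110224$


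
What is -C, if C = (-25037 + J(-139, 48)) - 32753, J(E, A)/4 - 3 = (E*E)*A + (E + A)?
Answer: -3651490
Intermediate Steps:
J(E, A) = 12 + 4*A + 4*E + 4*A*E² (J(E, A) = 12 + 4*((E*E)*A + (E + A)) = 12 + 4*(E²*A + (A + E)) = 12 + 4*(A*E² + (A + E)) = 12 + 4*(A + E + A*E²) = 12 + (4*A + 4*E + 4*A*E²) = 12 + 4*A + 4*E + 4*A*E²)
C = 3651490 (C = (-25037 + (12 + 4*48 + 4*(-139) + 4*48*(-139)²)) - 32753 = (-25037 + (12 + 192 - 556 + 4*48*19321)) - 32753 = (-25037 + (12 + 192 - 556 + 3709632)) - 32753 = (-25037 + 3709280) - 32753 = 3684243 - 32753 = 3651490)
-C = -1*3651490 = -3651490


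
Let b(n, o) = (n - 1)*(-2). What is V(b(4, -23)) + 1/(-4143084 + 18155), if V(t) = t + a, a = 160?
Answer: 635239065/4124929 ≈ 154.00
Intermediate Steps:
b(n, o) = 2 - 2*n (b(n, o) = (-1 + n)*(-2) = 2 - 2*n)
V(t) = 160 + t (V(t) = t + 160 = 160 + t)
V(b(4, -23)) + 1/(-4143084 + 18155) = (160 + (2 - 2*4)) + 1/(-4143084 + 18155) = (160 + (2 - 8)) + 1/(-4124929) = (160 - 6) - 1/4124929 = 154 - 1/4124929 = 635239065/4124929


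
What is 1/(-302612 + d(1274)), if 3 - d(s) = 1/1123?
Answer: -1123/339829908 ≈ -3.3046e-6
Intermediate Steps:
d(s) = 3368/1123 (d(s) = 3 - 1/1123 = 3368/1123)
1/(-302612 + d(1274)) = 1/(-302612 + 3368/1123) = 1/(-339829908/1123) = -1123/339829908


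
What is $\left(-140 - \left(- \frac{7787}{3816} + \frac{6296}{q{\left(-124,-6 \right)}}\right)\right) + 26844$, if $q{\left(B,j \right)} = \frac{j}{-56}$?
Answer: $- \frac{122328085}{3816} \approx -32057.0$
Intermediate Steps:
$q{\left(B,j \right)} = - \frac{j}{56}$ ($q{\left(B,j \right)} = j \left(- \frac{1}{56}\right) = - \frac{j}{56}$)
$\left(-140 - \left(- \frac{7787}{3816} + \frac{6296}{q{\left(-124,-6 \right)}}\right)\right) + 26844 = \left(-140 - \left(- \frac{7787}{3816} + \frac{176288}{3}\right)\right) + 26844 = \left(-140 - \left(- \frac{7787}{3816} + \frac{6296}{\frac{3}{28}}\right)\right) + 26844 = \left(-140 + \left(\frac{7787}{3816} - \frac{176288}{3}\right)\right) + 26844 = \left(-140 - \frac{224230549}{3816}\right) + 26844 = - \frac{224764789}{3816} + 26844 = - \frac{122328085}{3816}$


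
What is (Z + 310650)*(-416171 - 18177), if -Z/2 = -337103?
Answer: -427770233888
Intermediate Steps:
Z = 674206 (Z = -2*(-337103) = 674206)
(Z + 310650)*(-416171 - 18177) = (674206 + 310650)*(-416171 - 18177) = 984856*(-434348) = -427770233888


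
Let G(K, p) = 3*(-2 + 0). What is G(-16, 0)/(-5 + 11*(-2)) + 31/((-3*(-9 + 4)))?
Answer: 103/45 ≈ 2.2889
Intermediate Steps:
G(K, p) = -6 (G(K, p) = 3*(-2) = -6)
G(-16, 0)/(-5 + 11*(-2)) + 31/((-3*(-9 + 4))) = -6/(-5 + 11*(-2)) + 31/((-3*(-9 + 4))) = -6/(-5 - 22) + 31/((-3*(-5))) = -6/(-27) + 31/15 = -6*(-1/27) + 31*(1/15) = 2/9 + 31/15 = 103/45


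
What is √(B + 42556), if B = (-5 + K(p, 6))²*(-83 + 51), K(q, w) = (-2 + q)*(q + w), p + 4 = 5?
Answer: 2*√9487 ≈ 194.80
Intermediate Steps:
p = 1 (p = -4 + 5 = 1)
B = -4608 (B = (-5 + (1² - 2*1 - 2*6 + 1*6))²*(-83 + 51) = (-5 + (1 - 2 - 12 + 6))²*(-32) = (-5 - 7)²*(-32) = (-12)²*(-32) = 144*(-32) = -4608)
√(B + 42556) = √(-4608 + 42556) = √37948 = 2*√9487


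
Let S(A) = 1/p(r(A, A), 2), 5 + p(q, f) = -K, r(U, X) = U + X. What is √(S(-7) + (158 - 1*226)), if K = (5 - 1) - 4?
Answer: I*√1705/5 ≈ 8.2583*I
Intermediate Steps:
K = 0 (K = 4 - 4 = 0)
p(q, f) = -5 (p(q, f) = -5 - 1*0 = -5 + 0 = -5)
S(A) = -⅕ (S(A) = 1/(-5) = -⅕)
√(S(-7) + (158 - 1*226)) = √(-⅕ + (158 - 1*226)) = √(-⅕ + (158 - 226)) = √(-⅕ - 68) = √(-341/5) = I*√1705/5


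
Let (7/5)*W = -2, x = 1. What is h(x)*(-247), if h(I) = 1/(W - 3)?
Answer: 1729/31 ≈ 55.774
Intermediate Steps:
W = -10/7 (W = (5/7)*(-2) = -10/7 ≈ -1.4286)
h(I) = -7/31 (h(I) = 1/(-10/7 - 3) = 1/(-31/7) = -7/31)
h(x)*(-247) = -7/31*(-247) = 1729/31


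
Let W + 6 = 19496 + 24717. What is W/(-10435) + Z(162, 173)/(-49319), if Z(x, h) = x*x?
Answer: -2454101173/514643765 ≈ -4.7685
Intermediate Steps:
Z(x, h) = x**2
W = 44207 (W = -6 + (19496 + 24717) = -6 + 44213 = 44207)
W/(-10435) + Z(162, 173)/(-49319) = 44207/(-10435) + 162**2/(-49319) = 44207*(-1/10435) + 26244*(-1/49319) = -44207/10435 - 26244/49319 = -2454101173/514643765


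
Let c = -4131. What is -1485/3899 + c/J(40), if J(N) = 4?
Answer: -16112709/15596 ≈ -1033.1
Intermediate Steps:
-1485/3899 + c/J(40) = -1485/3899 - 4131/4 = -16112709/15596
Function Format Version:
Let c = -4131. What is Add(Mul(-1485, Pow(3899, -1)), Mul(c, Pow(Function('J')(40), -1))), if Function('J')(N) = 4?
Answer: Rational(-16112709, 15596) ≈ -1033.1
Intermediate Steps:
Add(Mul(-1485, Pow(3899, -1)), Mul(c, Pow(Function('J')(40), -1))) = Add(Mul(-1485, Pow(3899, -1)), Mul(-4131, Pow(4, -1))) = Add(Mul(-1485, Rational(1, 3899)), Mul(-4131, Rational(1, 4))) = Add(Rational(-1485, 3899), Rational(-4131, 4)) = Rational(-16112709, 15596)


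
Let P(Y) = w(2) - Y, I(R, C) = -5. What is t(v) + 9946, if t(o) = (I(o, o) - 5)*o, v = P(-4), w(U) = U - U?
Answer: 9906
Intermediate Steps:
w(U) = 0
P(Y) = -Y (P(Y) = 0 - Y = -Y)
v = 4 (v = -1*(-4) = 4)
t(o) = -10*o (t(o) = (-5 - 5)*o = -10*o)
t(v) + 9946 = -10*4 + 9946 = -40 + 9946 = 9906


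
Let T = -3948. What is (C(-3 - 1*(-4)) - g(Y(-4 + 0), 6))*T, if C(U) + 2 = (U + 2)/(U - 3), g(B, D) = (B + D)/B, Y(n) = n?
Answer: 11844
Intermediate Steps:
g(B, D) = (B + D)/B
C(U) = -2 + (2 + U)/(-3 + U) (C(U) = -2 + (U + 2)/(U - 3) = -2 + (2 + U)/(-3 + U))
(C(-3 - 1*(-4)) - g(Y(-4 + 0), 6))*T = ((8 - (-3 - 1*(-4)))/(-3 + (-3 - 1*(-4))) - ((-4 + 0) + 6)/(-4 + 0))*(-3948) = ((8 - (-3 + 4))/(-3 + (-3 + 4)) - (-4 + 6)/(-4))*(-3948) = ((8 - 1*1)/(-3 + 1) - (-1)*2/4)*(-3948) = ((8 - 1)/(-2) - 1*(-½))*(-3948) = (-½*7 + ½)*(-3948) = (-7/2 + ½)*(-3948) = -3*(-3948) = 11844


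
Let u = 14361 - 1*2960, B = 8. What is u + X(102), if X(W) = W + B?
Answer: 11511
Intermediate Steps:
X(W) = 8 + W (X(W) = W + 8 = 8 + W)
u = 11401 (u = 14361 - 2960 = 11401)
u + X(102) = 11401 + (8 + 102) = 11401 + 110 = 11511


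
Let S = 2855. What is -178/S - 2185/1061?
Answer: -6427033/3029155 ≈ -2.1217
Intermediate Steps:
-178/S - 2185/1061 = -178/2855 - 2185/1061 = -6427033/3029155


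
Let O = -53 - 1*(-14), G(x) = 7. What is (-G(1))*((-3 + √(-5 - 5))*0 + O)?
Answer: 273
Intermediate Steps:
O = -39 (O = -53 + 14 = -39)
(-G(1))*((-3 + √(-5 - 5))*0 + O) = (-1*7)*((-3 + √(-5 - 5))*0 - 39) = -7*((-3 + √(-10))*0 - 39) = -7*((-3 + I*√10)*0 - 39) = -7*(0 - 39) = -7*(-39) = 273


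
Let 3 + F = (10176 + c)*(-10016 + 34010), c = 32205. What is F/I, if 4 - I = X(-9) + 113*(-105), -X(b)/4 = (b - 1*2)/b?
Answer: 9152007399/106865 ≈ 85641.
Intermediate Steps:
F = 1016889711 (F = -3 + (10176 + 32205)*(-10016 + 34010) = -3 + 42381*23994 = -3 + 1016889714 = 1016889711)
X(b) = -4*(-2 + b)/b (X(b) = -4*(b - 1*2)/b = -4*(b - 2)/b = -4*(-2 + b)/b)
I = 106865/9 (I = 4 - ((-4 + 8/(-9)) + 113*(-105)) = 4 - ((-4 + 8*(-⅑)) - 11865) = 4 - ((-4 - 8/9) - 11865) = 4 - (-44/9 - 11865) = 4 - 1*(-106829/9) = 4 + 106829/9 = 106865/9 ≈ 11874.)
F/I = 1016889711/(106865/9) = 1016889711*(9/106865) = 9152007399/106865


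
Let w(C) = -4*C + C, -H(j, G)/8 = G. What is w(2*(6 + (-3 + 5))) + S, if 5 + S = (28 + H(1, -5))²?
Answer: 4571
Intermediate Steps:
H(j, G) = -8*G
w(C) = -3*C
S = 4619 (S = -5 + (28 - 8*(-5))² = -5 + (28 + 40)² = -5 + 68² = -5 + 4624 = 4619)
w(2*(6 + (-3 + 5))) + S = -6*(6 + (-3 + 5)) + 4619 = -6*(6 + 2) + 4619 = -6*8 + 4619 = -3*16 + 4619 = -48 + 4619 = 4571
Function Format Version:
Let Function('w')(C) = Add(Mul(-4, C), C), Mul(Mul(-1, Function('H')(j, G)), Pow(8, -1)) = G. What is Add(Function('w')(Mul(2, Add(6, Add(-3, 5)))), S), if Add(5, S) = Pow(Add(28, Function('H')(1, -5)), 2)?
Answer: 4571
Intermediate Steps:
Function('H')(j, G) = Mul(-8, G)
Function('w')(C) = Mul(-3, C)
S = 4619 (S = Add(-5, Pow(Add(28, Mul(-8, -5)), 2)) = Add(-5, Pow(Add(28, 40), 2)) = Add(-5, Pow(68, 2)) = Add(-5, 4624) = 4619)
Add(Function('w')(Mul(2, Add(6, Add(-3, 5)))), S) = Add(Mul(-3, Mul(2, Add(6, Add(-3, 5)))), 4619) = Add(Mul(-3, Mul(2, Add(6, 2))), 4619) = Add(Mul(-3, Mul(2, 8)), 4619) = Add(Mul(-3, 16), 4619) = Add(-48, 4619) = 4571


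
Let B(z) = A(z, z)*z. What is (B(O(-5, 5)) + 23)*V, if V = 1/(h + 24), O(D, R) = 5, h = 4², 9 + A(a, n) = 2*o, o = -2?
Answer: -21/20 ≈ -1.0500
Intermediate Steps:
A(a, n) = -13 (A(a, n) = -9 + 2*(-2) = -9 - 4 = -13)
h = 16
V = 1/40 (V = 1/(16 + 24) = 1/40 ≈ 0.025000)
B(z) = -13*z
(B(O(-5, 5)) + 23)*V = (-13*5 + 23)*(1/40) = (-65 + 23)*(1/40) = -42*1/40 = -21/20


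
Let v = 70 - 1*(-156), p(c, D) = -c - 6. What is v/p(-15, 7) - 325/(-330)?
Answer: 5167/198 ≈ 26.096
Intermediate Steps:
p(c, D) = -6 - c
v = 226 (v = 70 + 156 = 226)
v/p(-15, 7) - 325/(-330) = 226/(-6 - 1*(-15)) - 325/(-330) = 226/(-6 + 15) - 325*(-1/330) = 226/9 + 65/66 = 5167/198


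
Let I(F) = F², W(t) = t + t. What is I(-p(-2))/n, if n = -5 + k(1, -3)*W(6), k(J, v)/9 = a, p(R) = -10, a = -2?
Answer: -100/221 ≈ -0.45249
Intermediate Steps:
W(t) = 2*t
k(J, v) = -18 (k(J, v) = 9*(-2) = -18)
n = -221 (n = -5 - 36*6 = -5 - 18*12 = -5 - 216 = -221)
I(-p(-2))/n = (-1*(-10))²/(-221) = 10²*(-1/221) = 100*(-1/221) = -100/221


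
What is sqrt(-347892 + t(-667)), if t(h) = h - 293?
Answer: 2*I*sqrt(87213) ≈ 590.64*I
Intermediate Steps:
t(h) = -293 + h
sqrt(-347892 + t(-667)) = sqrt(-347892 + (-293 - 667)) = sqrt(-347892 - 960) = sqrt(-348852) = 2*I*sqrt(87213)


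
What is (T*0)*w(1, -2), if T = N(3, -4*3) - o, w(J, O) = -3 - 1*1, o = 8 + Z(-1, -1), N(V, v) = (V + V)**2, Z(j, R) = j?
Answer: 0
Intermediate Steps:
N(V, v) = 4*V**2 (N(V, v) = (2*V)**2 = 4*V**2)
o = 7 (o = 8 - 1 = 7)
w(J, O) = -4 (w(J, O) = -3 - 1 = -4)
T = 29 (T = 4*3**2 - 1*7 = 4*9 - 7 = 36 - 7 = 29)
(T*0)*w(1, -2) = (29*0)*(-4) = 0*(-4) = 0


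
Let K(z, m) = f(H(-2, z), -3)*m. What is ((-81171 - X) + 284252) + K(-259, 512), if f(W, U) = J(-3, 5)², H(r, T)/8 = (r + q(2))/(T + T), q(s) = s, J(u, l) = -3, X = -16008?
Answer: 223697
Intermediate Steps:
H(r, T) = 4*(2 + r)/T (H(r, T) = 8*((r + 2)/(T + T)) = 8*((2 + r)/((2*T))) = 8*((2 + r)*(1/(2*T))) = 8*((2 + r)/(2*T)) = 4*(2 + r)/T)
f(W, U) = 9 (f(W, U) = (-3)² = 9)
K(z, m) = 9*m
((-81171 - X) + 284252) + K(-259, 512) = ((-81171 - 1*(-16008)) + 284252) + 9*512 = ((-81171 + 16008) + 284252) + 4608 = (-65163 + 284252) + 4608 = 219089 + 4608 = 223697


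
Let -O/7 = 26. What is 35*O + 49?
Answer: -6321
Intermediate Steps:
O = -182 (O = -7*26 = -182)
35*O + 49 = 35*(-182) + 49 = -6370 + 49 = -6321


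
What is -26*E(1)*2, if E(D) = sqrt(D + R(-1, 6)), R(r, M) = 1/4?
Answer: -26*sqrt(5) ≈ -58.138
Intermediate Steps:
R(r, M) = 1/4
E(D) = sqrt(1/4 + D) (E(D) = sqrt(D + 1/4) = sqrt(1/4 + D))
-26*E(1)*2 = -13*sqrt(1 + 4*1)*2 = -13*sqrt(1 + 4)*2 = -13*sqrt(5)*2 = -26*sqrt(5)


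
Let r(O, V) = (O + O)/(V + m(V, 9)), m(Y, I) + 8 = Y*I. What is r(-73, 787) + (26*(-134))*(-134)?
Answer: 1835210863/3931 ≈ 4.6686e+5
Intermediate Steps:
m(Y, I) = -8 + I*Y (m(Y, I) = -8 + Y*I = -8 + I*Y)
r(O, V) = 2*O/(-8 + 10*V) (r(O, V) = (O + O)/(V + (-8 + 9*V)) = (2*O)/(-8 + 10*V) = 2*O/(-8 + 10*V))
r(-73, 787) + (26*(-134))*(-134) = -73/(-4 + 5*787) + (26*(-134))*(-134) = -73/(-4 + 3935) - 3484*(-134) = -73/3931 + 466856 = 1835210863/3931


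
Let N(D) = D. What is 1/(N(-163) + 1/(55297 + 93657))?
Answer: -148954/24279501 ≈ -0.0061350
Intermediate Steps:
1/(N(-163) + 1/(55297 + 93657)) = 1/(-163 + 1/(55297 + 93657)) = 1/(-163 + 1/148954) = 1/(-24279501/148954) = -148954/24279501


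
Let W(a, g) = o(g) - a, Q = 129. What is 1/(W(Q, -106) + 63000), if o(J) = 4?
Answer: 1/62875 ≈ 1.5905e-5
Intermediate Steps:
W(a, g) = 4 - a
1/(W(Q, -106) + 63000) = 1/((4 - 1*129) + 63000) = 1/((4 - 129) + 63000) = 1/(-125 + 63000) = 1/62875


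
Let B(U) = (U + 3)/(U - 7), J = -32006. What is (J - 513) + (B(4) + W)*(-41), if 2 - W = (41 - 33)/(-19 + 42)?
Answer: -2241884/69 ≈ -32491.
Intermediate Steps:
B(U) = (3 + U)/(-7 + U)
W = 38/23 (W = 2 - (41 - 33)/(-19 + 42) = 2 - 8/23 = 38/23 ≈ 1.6522)
(J - 513) + (B(4) + W)*(-41) = (-32006 - 513) + ((3 + 4)/(-7 + 4) + 38/23)*(-41) = -32519 + (7/(-3) + 38/23)*(-41) = -32519 + (-⅓*7 + 38/23)*(-41) = -32519 + (-7/3 + 38/23)*(-41) = -32519 - 47/69*(-41) = -32519 + 1927/69 = -2241884/69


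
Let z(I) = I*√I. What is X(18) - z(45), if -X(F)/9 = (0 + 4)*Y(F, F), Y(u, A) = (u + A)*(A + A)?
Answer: -46656 - 135*√5 ≈ -46958.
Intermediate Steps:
z(I) = I^(3/2)
Y(u, A) = 2*A*(A + u) (Y(u, A) = (A + u)*(2*A) = 2*A*(A + u))
X(F) = -144*F² (X(F) = -9*(0 + 4)*2*F*(F + F) = -36*2*F*(2*F) = -36*4*F² = -144*F²)
X(18) - z(45) = -144*18² - 45^(3/2) = -144*324 - 135*√5 = -46656 - 135*√5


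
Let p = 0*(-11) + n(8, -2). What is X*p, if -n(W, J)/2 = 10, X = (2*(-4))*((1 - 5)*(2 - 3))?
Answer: 640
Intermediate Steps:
X = -32 (X = -(-32)*(-1) = -8*4 = -32)
n(W, J) = -20 (n(W, J) = -2*10 = -20)
p = -20 (p = 0*(-11) - 20 = 0 - 20 = -20)
X*p = -32*(-20) = 640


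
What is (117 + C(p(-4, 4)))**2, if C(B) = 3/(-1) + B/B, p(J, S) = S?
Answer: 13225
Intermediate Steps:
C(B) = -2 (C(B) = 3*(-1) + 1 = -3 + 1 = -2)
(117 + C(p(-4, 4)))**2 = (117 - 2)**2 = 115**2 = 13225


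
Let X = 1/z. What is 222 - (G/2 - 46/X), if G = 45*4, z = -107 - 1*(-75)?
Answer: -1340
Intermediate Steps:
z = -32 (z = -107 + 75 = -32)
X = -1/32 (X = 1/(-32) = -1/32 ≈ -0.031250)
G = 180
222 - (G/2 - 46/X) = 222 - (180/2 - 46/(-1/32)) = 222 - (180*(½) - 46*(-32)) = 222 - (90 + 1472) = 222 - 1*1562 = 222 - 1562 = -1340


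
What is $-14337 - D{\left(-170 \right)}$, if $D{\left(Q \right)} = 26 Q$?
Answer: $-9917$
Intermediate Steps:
$-14337 - D{\left(-170 \right)} = -14337 - 26 \left(-170\right) = -14337 - -4420 = -14337 + 4420 = -9917$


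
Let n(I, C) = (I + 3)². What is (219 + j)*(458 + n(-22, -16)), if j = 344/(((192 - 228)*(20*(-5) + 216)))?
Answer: 10399025/58 ≈ 1.7929e+5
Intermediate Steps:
n(I, C) = (3 + I)²
j = -43/522 (j = 344/((-36*(-100 + 216))) = 344/((-36*116)) = 344/(-4176) = 344*(-1/4176) = -43/522 ≈ -0.082376)
(219 + j)*(458 + n(-22, -16)) = (219 - 43/522)*(458 + (3 - 22)²) = 114275*(458 + (-19)²)/522 = 114275*(458 + 361)/522 = (114275/522)*819 = 10399025/58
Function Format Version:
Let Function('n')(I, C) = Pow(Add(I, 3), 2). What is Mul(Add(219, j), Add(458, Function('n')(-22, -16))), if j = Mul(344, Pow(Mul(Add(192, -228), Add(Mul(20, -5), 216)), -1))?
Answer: Rational(10399025, 58) ≈ 1.7929e+5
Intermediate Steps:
Function('n')(I, C) = Pow(Add(3, I), 2)
j = Rational(-43, 522) (j = Mul(344, Pow(Mul(-36, Add(-100, 216)), -1)) = Mul(344, Pow(Mul(-36, 116), -1)) = Mul(344, Pow(-4176, -1)) = Mul(344, Rational(-1, 4176)) = Rational(-43, 522) ≈ -0.082376)
Mul(Add(219, j), Add(458, Function('n')(-22, -16))) = Mul(Add(219, Rational(-43, 522)), Add(458, Pow(Add(3, -22), 2))) = Mul(Rational(114275, 522), Add(458, Pow(-19, 2))) = Mul(Rational(114275, 522), Add(458, 361)) = Mul(Rational(114275, 522), 819) = Rational(10399025, 58)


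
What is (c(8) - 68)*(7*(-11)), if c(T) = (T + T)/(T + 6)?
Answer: 5148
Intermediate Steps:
c(T) = 2*T/(6 + T) (c(T) = (2*T)/(6 + T) = 2*T/(6 + T))
(c(8) - 68)*(7*(-11)) = (2*8/(6 + 8) - 68)*(7*(-11)) = (2*8/14 - 68)*(-77) = (2*8*(1/14) - 68)*(-77) = (8/7 - 68)*(-77) = -468/7*(-77) = 5148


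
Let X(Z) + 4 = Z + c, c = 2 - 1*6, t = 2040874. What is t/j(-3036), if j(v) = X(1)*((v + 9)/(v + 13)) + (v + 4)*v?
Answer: 6169562102/27827153307 ≈ 0.22171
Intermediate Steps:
c = -4 (c = 2 - 6 = -4)
X(Z) = -8 + Z (X(Z) = -4 + (Z - 4) = -4 + (-4 + Z) = -8 + Z)
j(v) = v*(4 + v) - 7*(9 + v)/(13 + v) (j(v) = (-8 + 1)*((v + 9)/(v + 13)) + (v + 4)*v = -7*(9 + v)/(13 + v) + (4 + v)*v = -7*(9 + v)/(13 + v) + v*(4 + v) = v*(4 + v) - 7*(9 + v)/(13 + v))
t/j(-3036) = 2040874/(((-63 + (-3036)³ + 17*(-3036)² + 45*(-3036))/(13 - 3036))) = 2040874/(((-63 - 27983710656 + 17*9217296 - 136620)/(-3023))) = 2040874/((-(-63 - 27983710656 + 156694032 - 136620)/3023)) = 2040874/((-1/3023*(-27827153307))) = 2040874/(27827153307/3023) = 2040874*(3023/27827153307) = 6169562102/27827153307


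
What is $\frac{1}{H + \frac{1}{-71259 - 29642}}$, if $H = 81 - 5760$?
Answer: $- \frac{100901}{573016780} \approx -0.00017609$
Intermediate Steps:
$H = -5679$ ($H = 81 - 5760 = -5679$)
$\frac{1}{H + \frac{1}{-71259 - 29642}} = \frac{1}{-5679 + \frac{1}{-71259 - 29642}} = \frac{1}{-5679 + \frac{1}{-100901}} = \frac{1}{-5679 - \frac{1}{100901}} = \frac{1}{- \frac{573016780}{100901}} = - \frac{100901}{573016780}$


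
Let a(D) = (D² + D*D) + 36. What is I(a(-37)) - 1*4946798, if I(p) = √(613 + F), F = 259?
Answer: -4946798 + 2*√218 ≈ -4.9468e+6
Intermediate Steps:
a(D) = 36 + 2*D² (a(D) = (D² + D²) + 36 = 2*D² + 36 = 36 + 2*D²)
I(p) = 2*√218 (I(p) = √(613 + 259) = √872 = 2*√218)
I(a(-37)) - 1*4946798 = 2*√218 - 1*4946798 = 2*√218 - 4946798 = -4946798 + 2*√218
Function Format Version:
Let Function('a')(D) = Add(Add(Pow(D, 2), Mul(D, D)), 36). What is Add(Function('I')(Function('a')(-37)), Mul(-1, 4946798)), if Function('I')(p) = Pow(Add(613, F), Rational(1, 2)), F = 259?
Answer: Add(-4946798, Mul(2, Pow(218, Rational(1, 2)))) ≈ -4.9468e+6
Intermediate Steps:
Function('a')(D) = Add(36, Mul(2, Pow(D, 2))) (Function('a')(D) = Add(Add(Pow(D, 2), Pow(D, 2)), 36) = Add(Mul(2, Pow(D, 2)), 36) = Add(36, Mul(2, Pow(D, 2))))
Function('I')(p) = Mul(2, Pow(218, Rational(1, 2))) (Function('I')(p) = Pow(Add(613, 259), Rational(1, 2)) = Pow(872, Rational(1, 2)) = Mul(2, Pow(218, Rational(1, 2))))
Add(Function('I')(Function('a')(-37)), Mul(-1, 4946798)) = Add(Mul(2, Pow(218, Rational(1, 2))), Mul(-1, 4946798)) = Add(Mul(2, Pow(218, Rational(1, 2))), -4946798) = Add(-4946798, Mul(2, Pow(218, Rational(1, 2))))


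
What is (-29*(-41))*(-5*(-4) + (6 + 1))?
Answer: 32103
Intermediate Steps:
(-29*(-41))*(-5*(-4) + (6 + 1)) = 1189*(20 + 7) = 1189*27 = 32103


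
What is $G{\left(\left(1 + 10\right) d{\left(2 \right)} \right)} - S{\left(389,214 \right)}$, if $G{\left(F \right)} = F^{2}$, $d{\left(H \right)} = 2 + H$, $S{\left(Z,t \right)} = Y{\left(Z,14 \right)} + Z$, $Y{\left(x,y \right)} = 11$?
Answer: $1536$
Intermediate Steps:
$S{\left(Z,t \right)} = 11 + Z$
$G{\left(\left(1 + 10\right) d{\left(2 \right)} \right)} - S{\left(389,214 \right)} = \left(\left(1 + 10\right) \left(2 + 2\right)\right)^{2} - \left(11 + 389\right) = \left(11 \cdot 4\right)^{2} - 400 = 44^{2} - 400 = 1936 - 400 = 1536$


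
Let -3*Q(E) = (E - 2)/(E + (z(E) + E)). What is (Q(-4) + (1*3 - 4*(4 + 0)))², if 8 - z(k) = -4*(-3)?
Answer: 6241/36 ≈ 173.36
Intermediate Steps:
z(k) = -4 (z(k) = 8 - (-4)*(-3) = 8 - 1*12 = 8 - 12 = -4)
Q(E) = -(-2 + E)/(3*(-4 + 2*E)) (Q(E) = -(E - 2)/(3*(E + (-4 + E))) = -(-2 + E)/(3*(-4 + 2*E)))
(Q(-4) + (1*3 - 4*(4 + 0)))² = (-⅙ + (1*3 - 4*(4 + 0)))² = (-⅙ + (3 - 4*4))² = (-⅙ + (3 - 16))² = (-⅙ - 13)² = (-79/6)² = 6241/36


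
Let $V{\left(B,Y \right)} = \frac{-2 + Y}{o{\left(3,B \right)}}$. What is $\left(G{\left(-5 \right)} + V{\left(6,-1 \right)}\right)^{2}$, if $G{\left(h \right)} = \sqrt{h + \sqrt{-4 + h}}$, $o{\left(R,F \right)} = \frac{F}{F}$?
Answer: $\left(3 - \sqrt{-5 + 3 i}\right)^{2} \approx 0.1326 - 10.963 i$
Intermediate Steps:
$o{\left(R,F \right)} = 1$
$V{\left(B,Y \right)} = -2 + Y$ ($V{\left(B,Y \right)} = \frac{-2 + Y}{1} = \left(-2 + Y\right) 1 = -2 + Y$)
$\left(G{\left(-5 \right)} + V{\left(6,-1 \right)}\right)^{2} = \left(\sqrt{-5 + \sqrt{-4 - 5}} - 3\right)^{2} = \left(\sqrt{-5 + \sqrt{-9}} - 3\right)^{2} = \left(\sqrt{-5 + 3 i} - 3\right)^{2} = \left(-3 + \sqrt{-5 + 3 i}\right)^{2}$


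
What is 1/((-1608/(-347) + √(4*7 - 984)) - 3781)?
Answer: -454708453/1717260650205 - 240818*I*√239/1717260650205 ≈ -0.00026479 - 2.168e-6*I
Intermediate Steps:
1/((-1608/(-347) + √(4*7 - 984)) - 3781) = 1/((-1608*(-1/347) + √(28 - 984)) - 3781) = 1/((1608/347 + √(-956)) - 3781) = 1/((1608/347 + 2*I*√239) - 3781) = 1/(-1310399/347 + 2*I*√239)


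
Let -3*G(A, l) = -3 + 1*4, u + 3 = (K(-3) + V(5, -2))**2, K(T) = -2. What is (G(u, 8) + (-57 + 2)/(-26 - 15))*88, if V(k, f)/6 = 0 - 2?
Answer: 10912/123 ≈ 88.715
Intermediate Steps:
V(k, f) = -12 (V(k, f) = 6*(0 - 2) = 6*(-2) = -12)
u = 193 (u = -3 + (-2 - 12)**2 = -3 + (-14)**2 = -3 + 196 = 193)
G(A, l) = -1/3 (G(A, l) = -(-3 + 1*4)/3 = -(-3 + 4)/3 = -1/3*1 = -1/3)
(G(u, 8) + (-57 + 2)/(-26 - 15))*88 = (-1/3 + (-57 + 2)/(-26 - 15))*88 = (-1/3 - 55/(-41))*88 = (-1/3 - 55*(-1/41))*88 = (-1/3 + 55/41)*88 = (124/123)*88 = 10912/123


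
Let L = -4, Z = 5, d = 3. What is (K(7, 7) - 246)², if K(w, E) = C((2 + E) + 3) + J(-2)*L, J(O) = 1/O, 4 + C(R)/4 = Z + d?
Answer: 51984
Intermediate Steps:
C(R) = 16 (C(R) = -16 + 4*(5 + 3) = -16 + 4*8 = -16 + 32 = 16)
K(w, E) = 18 (K(w, E) = 16 - 4/(-2) = 16 - ½*(-4) = 16 + 2 = 18)
(K(7, 7) - 246)² = (18 - 246)² = (-228)² = 51984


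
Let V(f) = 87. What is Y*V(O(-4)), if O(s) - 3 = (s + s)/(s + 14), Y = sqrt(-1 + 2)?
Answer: 87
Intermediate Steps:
Y = 1 (Y = sqrt(1) = 1)
O(s) = 3 + 2*s/(14 + s) (O(s) = 3 + (s + s)/(s + 14) = 3 + (2*s)/(14 + s) = 3 + 2*s/(14 + s))
Y*V(O(-4)) = 1*87 = 87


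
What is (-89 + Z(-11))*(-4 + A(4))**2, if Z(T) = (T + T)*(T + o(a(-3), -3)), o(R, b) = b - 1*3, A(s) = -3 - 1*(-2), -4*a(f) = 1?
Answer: 7125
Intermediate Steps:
a(f) = -1/4 (a(f) = -1/4*1 = -1/4)
A(s) = -1 (A(s) = -3 + 2 = -1)
o(R, b) = -3 + b (o(R, b) = b - 3 = -3 + b)
Z(T) = 2*T*(-6 + T) (Z(T) = (T + T)*(T + (-3 - 3)) = (2*T)*(T - 6) = (2*T)*(-6 + T) = 2*T*(-6 + T))
(-89 + Z(-11))*(-4 + A(4))**2 = (-89 + 2*(-11)*(-6 - 11))*(-4 - 1)**2 = (-89 + 2*(-11)*(-17))*(-5)**2 = (-89 + 374)*25 = 285*25 = 7125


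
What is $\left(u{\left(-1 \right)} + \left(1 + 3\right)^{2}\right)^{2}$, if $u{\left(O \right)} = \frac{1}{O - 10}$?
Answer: $\frac{30625}{121} \approx 253.1$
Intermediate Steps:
$u{\left(O \right)} = \frac{1}{-10 + O}$
$\left(u{\left(-1 \right)} + \left(1 + 3\right)^{2}\right)^{2} = \left(\frac{1}{-10 - 1} + \left(1 + 3\right)^{2}\right)^{2} = \left(\frac{1}{-11} + 4^{2}\right)^{2} = \left(- \frac{1}{11} + 16\right)^{2} = \left(\frac{175}{11}\right)^{2} = \frac{30625}{121}$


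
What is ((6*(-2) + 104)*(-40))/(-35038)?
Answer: 1840/17519 ≈ 0.10503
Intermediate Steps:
((6*(-2) + 104)*(-40))/(-35038) = ((-12 + 104)*(-40))*(-1/35038) = (92*(-40))*(-1/35038) = -3680*(-1/35038) = 1840/17519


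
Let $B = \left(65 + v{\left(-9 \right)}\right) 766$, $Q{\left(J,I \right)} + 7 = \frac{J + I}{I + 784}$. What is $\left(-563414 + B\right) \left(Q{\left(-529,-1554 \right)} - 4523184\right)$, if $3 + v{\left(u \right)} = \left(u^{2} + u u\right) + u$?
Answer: $\frac{694348935918294}{385} \approx 1.8035 \cdot 10^{12}$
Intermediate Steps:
$v{\left(u \right)} = -3 + u + 2 u^{2}$ ($v{\left(u \right)} = -3 + \left(\left(u^{2} + u u\right) + u\right) = -3 + \left(\left(u^{2} + u^{2}\right) + u\right) = -3 + \left(2 u^{2} + u\right) = -3 + \left(u + 2 u^{2}\right) = -3 + u + 2 u^{2}$)
$Q{\left(J,I \right)} = -7 + \frac{I + J}{784 + I}$ ($Q{\left(J,I \right)} = -7 + \frac{J + I}{I + 784} = -7 + \frac{I + J}{784 + I}$)
$B = 164690$ ($B = \left(65 - \left(12 - 162\right)\right) 766 = \left(65 - -150\right) 766 = \left(65 + 150\right) 766 = 215 \cdot 766 = 164690$)
$\left(-563414 + B\right) \left(Q{\left(-529,-1554 \right)} - 4523184\right) = \left(-563414 + 164690\right) \left(\frac{-5488 - 529 - -9324}{784 - 1554} - 4523184\right) = - 398724 \left(\frac{-5488 - 529 + 9324}{-770} - 4523184\right) = - 398724 \left(\left(- \frac{1}{770}\right) 3307 - 4523184\right) = - 398724 \left(- \frac{3307}{770} - 4523184\right) = \left(-398724\right) \left(- \frac{3482854987}{770}\right) = \frac{694348935918294}{385}$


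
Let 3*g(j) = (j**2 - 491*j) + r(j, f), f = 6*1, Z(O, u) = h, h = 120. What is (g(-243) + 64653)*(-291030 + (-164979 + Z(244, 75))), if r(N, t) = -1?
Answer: -56578864160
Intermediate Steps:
Z(O, u) = 120
f = 6
g(j) = -1/3 - 491*j/3 + j**2/3 (g(j) = ((j**2 - 491*j) - 1)/3 = (-1 + j**2 - 491*j)/3 = -1/3 - 491*j/3 + j**2/3)
(g(-243) + 64653)*(-291030 + (-164979 + Z(244, 75))) = ((-1/3 - 491/3*(-243) + (1/3)*(-243)**2) + 64653)*(-291030 + (-164979 + 120)) = ((-1/3 + 39771 + (1/3)*59049) + 64653)*(-291030 - 164859) = ((-1/3 + 39771 + 19683) + 64653)*(-455889) = (178361/3 + 64653)*(-455889) = (372320/3)*(-455889) = -56578864160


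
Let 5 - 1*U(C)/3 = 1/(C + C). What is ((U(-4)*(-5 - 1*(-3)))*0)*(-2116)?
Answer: 0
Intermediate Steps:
U(C) = 15 - 3/(2*C) (U(C) = 15 - 3/(C + C) = 15 - 3*1/(2*C) = 15 - 3/(2*C))
((U(-4)*(-5 - 1*(-3)))*0)*(-2116) = (((15 - 3/2/(-4))*(-5 - 1*(-3)))*0)*(-2116) = (((15 - 3/2*(-¼))*(-5 + 3))*0)*(-2116) = (((15 + 3/8)*(-2))*0)*(-2116) = (((123/8)*(-2))*0)*(-2116) = -123/4*0*(-2116) = 0*(-2116) = 0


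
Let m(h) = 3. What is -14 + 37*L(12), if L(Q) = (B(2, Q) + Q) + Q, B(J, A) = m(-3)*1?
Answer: 985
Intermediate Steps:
B(J, A) = 3 (B(J, A) = 3*1 = 3)
L(Q) = 3 + 2*Q (L(Q) = (3 + Q) + Q = 3 + 2*Q)
-14 + 37*L(12) = -14 + 37*(3 + 2*12) = -14 + 37*(3 + 24) = -14 + 37*27 = -14 + 999 = 985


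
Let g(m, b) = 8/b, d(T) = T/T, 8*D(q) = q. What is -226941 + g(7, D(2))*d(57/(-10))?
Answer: -226909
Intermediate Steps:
D(q) = q/8
d(T) = 1
-226941 + g(7, D(2))*d(57/(-10)) = -226941 + (8/(((1/8)*2)))*1 = -226941 + (8/(1/4))*1 = -226941 + (8*4)*1 = -226941 + 32*1 = -226941 + 32 = -226909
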